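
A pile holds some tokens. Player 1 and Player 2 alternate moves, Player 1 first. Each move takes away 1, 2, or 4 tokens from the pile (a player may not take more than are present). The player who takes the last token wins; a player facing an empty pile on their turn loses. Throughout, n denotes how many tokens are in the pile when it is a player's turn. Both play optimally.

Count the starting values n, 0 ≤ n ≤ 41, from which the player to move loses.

14

Classify positions by backward induction: terminal positions (no move available) are L. From any other position, the mover wins iff some move reaches an L.
n=0: no move → L
n=1: W (go to 0, an L position)
n=2: W (go to 0, an L position)
n=3: L (options 2(W), 1(W) are all W)
n=4: W (go to 3, an L position)
n=5: W (go to 3, an L position)
n=6: L (options 5(W), 4(W), 2(W) are all W)
n=7: W (go to 6, an L position)
n=8: W (go to 6, an L position)
n=9: L (options 8(W), 7(W), 5(W) are all W)
n=10: W (go to 9, an L position)
n=11: W (go to 9, an L position)
n=12: L (options 11(W), 10(W), 8(W) are all W)
n=13: W (go to 12, an L position)
n=14: W (go to 12, an L position)
n=15: L (options 14(W), 13(W), 11(W) are all W)
n=16: W (go to 15, an L position)
n=17: W (go to 15, an L position)
n=18: L (options 17(W), 16(W), 14(W) are all W)
n=19: W (go to 18, an L position)
n=20: W (go to 18, an L position)
n=21: L (options 20(W), 19(W), 17(W) are all W)
n=22: W (go to 21, an L position)
n=23: W (go to 21, an L position)
n=24: L (options 23(W), 22(W), 20(W) are all W)
n=25: W (go to 24, an L position)
n=26: W (go to 24, an L position)
n=27: L (options 26(W), 25(W), 23(W) are all W)
n=28: W (go to 27, an L position)
n=29: W (go to 27, an L position)
n=30: L (options 29(W), 28(W), 26(W) are all W)
n=31: W (go to 30, an L position)
n=32: W (go to 30, an L position)
n=33: L (options 32(W), 31(W), 29(W) are all W)
n=34: W (go to 33, an L position)
n=35: W (go to 33, an L position)
n=36: L (options 35(W), 34(W), 32(W) are all W)
n=37: W (go to 36, an L position)
n=38: W (go to 36, an L position)
n=39: L (options 38(W), 37(W), 35(W) are all W)
n=40: W (go to 39, an L position)
n=41: W (go to 39, an L position)
L entries with 0 ≤ n ≤ 41: n = 0, 3, 6, 9, 12, 15, 18, 21, 24, 27, 30, 33, 36, 39; that makes 14.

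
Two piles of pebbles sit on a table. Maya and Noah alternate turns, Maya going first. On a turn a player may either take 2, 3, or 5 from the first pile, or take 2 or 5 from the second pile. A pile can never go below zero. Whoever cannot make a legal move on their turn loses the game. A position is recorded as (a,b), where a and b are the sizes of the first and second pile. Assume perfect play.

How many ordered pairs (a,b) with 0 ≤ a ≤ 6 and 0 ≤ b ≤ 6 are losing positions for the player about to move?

14

Label each position W (a win for the player to move) or L (a loss). A position with no legal move is L; any other position is W exactly when some move reaches an L, and L when every move reaches a W.
Every move lowers a or b (never raises either), so fill the grid row by row in increasing a, and left to right within a row: each cell's successors are then already labelled.
      b=0  b=1  b=2  b=3  b=4  b=5  b=6
a=0:    L    L    W    W    L    W    W
a=1:    L    L    W    W    L    W    W
a=2:    W    W    L    L    W    W    L
a=3:    W    W    L    L    W    W    L
a=4:    W    W    W    W    W    L    W
a=5:    W    W    W    W    W    L    W
a=6:    W    W    W    W    W    W    W
Cells with no legal move (terminal, hence L): (0,0), (0,1), (1,0), (1,1).
The remaining L cells, each justified by listing all of its moves:
(0,4): the only move is to (0,2)(W), a W ⇒ L
(1,4): the only move is to (1,2)(W), a W ⇒ L
(2,2): moves to (0,2)(W), (2,0)(W); every one is W ⇒ L
(2,3): moves to (0,3)(W), (2,1)(W); every one is W ⇒ L
(2,6): moves to (0,6)(W), (2,4)(W), (2,1)(W); every one is W ⇒ L
(3,2): moves to (1,2)(W), (0,2)(W), (3,0)(W); every one is W ⇒ L
(3,3): moves to (1,3)(W), (0,3)(W), (3,1)(W); every one is W ⇒ L
(3,6): moves to (1,6)(W), (0,6)(W), (3,4)(W), (3,1)(W); every one is W ⇒ L
(4,5): moves to (2,5)(W), (1,5)(W), (4,3)(W), (4,0)(W); every one is W ⇒ L
(5,5): moves to (3,5)(W), (2,5)(W), (0,5)(W), (5,3)(W), (5,0)(W); every one is W ⇒ L
Every other cell has at least one move into one of the L cells above, so it is W.
L cells per row: a=0: 3, a=1: 3, a=2: 3, a=3: 3, a=4: 1, a=5: 1, a=6: 0; total 14.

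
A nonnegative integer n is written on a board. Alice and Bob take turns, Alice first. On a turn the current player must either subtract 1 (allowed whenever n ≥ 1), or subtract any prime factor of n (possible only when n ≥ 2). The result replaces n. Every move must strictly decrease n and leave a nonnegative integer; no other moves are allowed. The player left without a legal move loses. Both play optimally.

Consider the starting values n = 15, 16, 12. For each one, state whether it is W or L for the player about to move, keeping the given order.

15: W, 16: L, 12: L

Build the W/L table. Terminal = L. A non-terminal position is W if it has a move to some L; otherwise it is L.
n=0: no move → L
n=1: can move to 0, which is L ⇒ W
n=2: can move to 0, which is L ⇒ W
n=3: can move to 0, which is L ⇒ W
n=4: moves to 2(W), 3(W); every one is W ⇒ L
n=5: can move to 0, which is L ⇒ W
n=6: can move to 4, which is L ⇒ W
n=7: can move to 0, which is L ⇒ W
n=8: moves to 6(W), 7(W); every one is W ⇒ L
n=9: can move to 8, which is L ⇒ W
n=10: can move to 8, which is L ⇒ W
n=11: can move to 0, which is L ⇒ W
n=12: moves to 9(W), 10(W), 11(W); every one is W ⇒ L
n=13: can move to 0, which is L ⇒ W
n=14: can move to 12, which is L ⇒ W
n=15: can move to 12, which is L ⇒ W
n=16: moves to 14(W), 15(W); every one is W ⇒ L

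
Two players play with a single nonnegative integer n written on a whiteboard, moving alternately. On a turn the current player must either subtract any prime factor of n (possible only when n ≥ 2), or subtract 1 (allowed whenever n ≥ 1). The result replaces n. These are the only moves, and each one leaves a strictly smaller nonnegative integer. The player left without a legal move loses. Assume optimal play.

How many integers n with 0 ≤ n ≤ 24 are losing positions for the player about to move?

Compute win/loss labels from the base case upward. A position with no move is L. Any other position is W if it can reach an L in one move, else L.
n=0: no move → L
n=1: →0(L), so W
n=2: →0(L), so W
n=3: →0(L), so W
n=4: →2(W), 3(W) — all W, so L
n=5: →0(L), so W
n=6: →4(L), so W
n=7: →0(L), so W
n=8: →6(W), 7(W) — all W, so L
n=9: →8(L), so W
n=10: →8(L), so W
n=11: →0(L), so W
n=12: →9(W), 10(W), 11(W) — all W, so L
n=13: →0(L), so W
n=14: →12(L), so W
n=15: →12(L), so W
n=16: →14(W), 15(W) — all W, so L
n=17: →0(L), so W
n=18: →16(L), so W
n=19: →0(L), so W
n=20: →15(W), 18(W), 19(W) — all W, so L
n=21: →20(L), so W
n=22: →20(L), so W
n=23: →0(L), so W
n=24: →21(W), 22(W), 23(W) — all W, so L
L entries with 0 ≤ n ≤ 24: n = 0, 4, 8, 12, 16, 20, 24; that makes 7.

7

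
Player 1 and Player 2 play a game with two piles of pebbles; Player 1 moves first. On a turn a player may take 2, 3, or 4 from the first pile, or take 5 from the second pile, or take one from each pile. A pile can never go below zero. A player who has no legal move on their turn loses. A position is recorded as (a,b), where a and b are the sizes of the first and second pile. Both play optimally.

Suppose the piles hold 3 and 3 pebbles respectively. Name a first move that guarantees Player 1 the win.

Classify positions by backward induction: terminal positions (no move available) are L. From any other position, the mover wins iff some move reaches an L.
No move ever increases a pile, so every position that can arise here has a ≤ 3 and b ≤ 3; it is enough to label the cells with 0 ≤ a ≤ 3 and 0 ≤ b ≤ 3.
Every move lowers a or b (never raises either), so fill the grid row by row in increasing a, and left to right within a row: each cell's successors are then already labelled.
      b=0  b=1  b=2  b=3
a=0:    L    L    L    L
a=1:    L    W    W    W
a=2:    W    W    W    W
a=3:    W    W    W    W
Cells with no legal move (terminal, hence L): (0,0), (0,1), (0,2), (0,3), (1,0).
Every other cell has at least one move into one of the L cells above, so it is W.
From (3,3), the L positions reachable in one move are: (0,3).

Move to (0,3).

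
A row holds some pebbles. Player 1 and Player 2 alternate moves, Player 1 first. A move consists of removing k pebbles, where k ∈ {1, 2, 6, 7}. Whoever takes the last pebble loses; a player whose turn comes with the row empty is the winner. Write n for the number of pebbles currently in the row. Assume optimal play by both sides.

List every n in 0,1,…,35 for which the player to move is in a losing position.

Build the W/L table. Terminal = W. A non-terminal position is W if it has a move to some L; otherwise it is L.
n=0: no move; the opponent has just taken the last pebble and therefore loses → W
n=1: the only move is to 0(W), a W ⇒ L
n=2: can move to 1, which is L ⇒ W
n=3: can move to 1, which is L ⇒ W
n=4: moves to 3(W), 2(W); every one is W ⇒ L
n=5: can move to 4, which is L ⇒ W
n=6: can move to 4, which is L ⇒ W
n=7: can move to 1, which is L ⇒ W
n=8: can move to 1, which is L ⇒ W
n=9: moves to 8(W), 7(W), 3(W), 2(W); every one is W ⇒ L
n=10: can move to 9, which is L ⇒ W
n=11: can move to 9, which is L ⇒ W
n=12: moves to 11(W), 10(W), 6(W), 5(W); every one is W ⇒ L
n=13: can move to 12, which is L ⇒ W
n=14: can move to 12, which is L ⇒ W
n=15: can move to 9, which is L ⇒ W
n=16: can move to 9, which is L ⇒ W
n=17: moves to 16(W), 15(W), 11(W), 10(W); every one is W ⇒ L
n=18: can move to 17, which is L ⇒ W
n=19: can move to 17, which is L ⇒ W
n=20: moves to 19(W), 18(W), 14(W), 13(W); every one is W ⇒ L
n=21: can move to 20, which is L ⇒ W
n=22: can move to 20, which is L ⇒ W
n=23: can move to 17, which is L ⇒ W
n=24: can move to 17, which is L ⇒ W
n=25: moves to 24(W), 23(W), 19(W), 18(W); every one is W ⇒ L
n=26: can move to 25, which is L ⇒ W
n=27: can move to 25, which is L ⇒ W
n=28: moves to 27(W), 26(W), 22(W), 21(W); every one is W ⇒ L
n=29: can move to 28, which is L ⇒ W
n=30: can move to 28, which is L ⇒ W
n=31: can move to 25, which is L ⇒ W
n=32: can move to 25, which is L ⇒ W
n=33: moves to 32(W), 31(W), 27(W), 26(W); every one is W ⇒ L
n=34: can move to 33, which is L ⇒ W
n=35: can move to 33, which is L ⇒ W
The losing starting values of n are exactly the entries labelled L in this table (9 of them).

1, 4, 9, 12, 17, 20, 25, 28, 33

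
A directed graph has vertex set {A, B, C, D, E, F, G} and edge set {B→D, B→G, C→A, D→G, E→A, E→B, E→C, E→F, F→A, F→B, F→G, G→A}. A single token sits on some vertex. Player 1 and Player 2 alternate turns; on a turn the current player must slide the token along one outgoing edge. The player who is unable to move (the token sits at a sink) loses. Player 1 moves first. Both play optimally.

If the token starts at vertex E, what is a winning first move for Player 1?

Move to A.

Build the W/L table. Terminal = L. A non-terminal position is W if it has a move to some L; otherwise it is L.
Every edge goes from a vertex to one that appears earlier in the order A, G, D, B, C, F, E, so processing vertices in that order labels each vertex after all of its successors.
A: no outgoing edge → L
G: W (go to A, an L position)
D: L (sole option G(W) is W)
B: W (go to D, an L position)
C: W (go to A, an L position)
F: W (go to A, an L position)
E: W (go to A, an L position)
From E, the L positions reachable in one move are: A.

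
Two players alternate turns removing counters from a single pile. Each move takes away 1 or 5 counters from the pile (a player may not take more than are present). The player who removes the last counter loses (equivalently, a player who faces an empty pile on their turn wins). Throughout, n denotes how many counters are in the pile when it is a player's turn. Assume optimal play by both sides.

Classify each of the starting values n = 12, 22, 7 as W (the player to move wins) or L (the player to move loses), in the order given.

Label each position W (a win for the player to move) or L (a loss). A position with no legal move is W; any other position is W exactly when some move reaches an L, and L when every move reaches a W.
n=0: no move; the opponent has just taken the last counter and therefore loses → W
n=1: →0(W) only, which is W, so L
n=2: →1(L), so W
n=3: →2(W) only, which is W, so L
n=4: →3(L), so W
n=5: →4(W), 0(W) — all W, so L
n=6: →5(L), so W
n=7: →6(W), 2(W) — all W, so L
n=8: →7(L), so W
n=9: →8(W), 4(W) — all W, so L
n=10: →9(L), so W
n=11: →10(W), 6(W) — all W, so L
n=12: →11(L), so W
n=13: →12(W), 8(W) — all W, so L
n=14: →13(L), so W
n=15: →14(W), 10(W) — all W, so L
n=16: →15(L), so W
n=17: →16(W), 12(W) — all W, so L
n=18: →17(L), so W
n=19: →18(W), 14(W) — all W, so L
n=20: →19(L), so W
n=21: →20(W), 16(W) — all W, so L
n=22: →21(L), so W

12: W, 22: W, 7: L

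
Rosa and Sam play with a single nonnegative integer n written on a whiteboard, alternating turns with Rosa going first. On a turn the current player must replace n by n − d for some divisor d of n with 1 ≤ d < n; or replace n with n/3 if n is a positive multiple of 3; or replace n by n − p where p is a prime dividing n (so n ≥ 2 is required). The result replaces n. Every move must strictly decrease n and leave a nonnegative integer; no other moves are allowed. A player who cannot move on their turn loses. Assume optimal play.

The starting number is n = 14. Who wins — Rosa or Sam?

Work bottom-up. With no move the player to move loses. Otherwise the position is W if at least one move leads to an L position for the opponent, and L if every move leads to a W.
n=0: no move → L
n=1: no move → L
n=2: can move to 0, which is L ⇒ W
n=3: can move to 0, which is L ⇒ W
n=4: moves to 2(W), 3(W); every one is W ⇒ L
n=5: can move to 0, which is L ⇒ W
n=6: can move to 4, which is L ⇒ W
n=7: can move to 0, which is L ⇒ W
n=8: can move to 4, which is L ⇒ W
n=9: moves to 3(W), 6(W), 8(W); every one is W ⇒ L
n=10: can move to 9, which is L ⇒ W
n=11: can move to 0, which is L ⇒ W
n=12: can move to 4, which is L ⇒ W
n=13: can move to 0, which is L ⇒ W
n=14: moves to 7(W), 12(W), 13(W); every one is W ⇒ L
Every move from 14 reaches a W position, so the mover loses.

Sam wins.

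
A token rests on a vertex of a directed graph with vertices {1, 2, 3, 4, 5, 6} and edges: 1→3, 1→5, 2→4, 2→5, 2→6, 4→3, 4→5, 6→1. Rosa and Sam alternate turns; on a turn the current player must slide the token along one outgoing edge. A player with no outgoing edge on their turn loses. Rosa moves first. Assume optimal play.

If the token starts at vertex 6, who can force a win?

Sam wins.

Label each position W (a win for the player to move) or L (a loss). A position with no legal move is L; any other position is W exactly when some move reaches an L, and L when every move reaches a W.
Every edge goes from a vertex to one that appears earlier in the order 3, 5, 1, 4, 6, 2, so processing vertices in that order labels each vertex after all of its successors.
3: no outgoing edge → L
5: no outgoing edge → L
1: can move to 5, which is L ⇒ W
4: can move to 5, which is L ⇒ W
6: the only move is to 1(W), a W ⇒ L
2: can move to 6, which is L ⇒ W
Every move from 6 reaches a W position, so the mover loses.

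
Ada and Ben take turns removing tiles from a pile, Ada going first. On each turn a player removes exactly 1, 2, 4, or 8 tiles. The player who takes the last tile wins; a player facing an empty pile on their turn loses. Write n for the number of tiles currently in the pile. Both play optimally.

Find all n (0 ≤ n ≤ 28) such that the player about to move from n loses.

Positions with no move are L. A position that does have a move is losing for the player to move precisely when every available move leads to a winning position for the opponent. Fill in the labels:
n=0: no move → L
n=1: reaches L-position 0 → W
n=2: reaches L-position 0 → W
n=3: only reaches 2(W), 1(W), all W → L
n=4: reaches L-position 3 → W
n=5: reaches L-position 3 → W
n=6: only reaches 5(W), 4(W), 2(W), all W → L
n=7: reaches L-position 6 → W
n=8: reaches L-position 6 → W
n=9: only reaches 8(W), 7(W), 5(W), 1(W), all W → L
n=10: reaches L-position 9 → W
n=11: reaches L-position 9 → W
n=12: only reaches 11(W), 10(W), 8(W), 4(W), all W → L
n=13: reaches L-position 12 → W
n=14: reaches L-position 12 → W
n=15: only reaches 14(W), 13(W), 11(W), 7(W), all W → L
n=16: reaches L-position 15 → W
n=17: reaches L-position 15 → W
n=18: only reaches 17(W), 16(W), 14(W), 10(W), all W → L
n=19: reaches L-position 18 → W
n=20: reaches L-position 18 → W
n=21: only reaches 20(W), 19(W), 17(W), 13(W), all W → L
n=22: reaches L-position 21 → W
n=23: reaches L-position 21 → W
n=24: only reaches 23(W), 22(W), 20(W), 16(W), all W → L
n=25: reaches L-position 24 → W
n=26: reaches L-position 24 → W
n=27: only reaches 26(W), 25(W), 23(W), 19(W), all W → L
n=28: reaches L-position 27 → W
Reading off the rows marked L gives the requested list; there are 10 such values of n.

0, 3, 6, 9, 12, 15, 18, 21, 24, 27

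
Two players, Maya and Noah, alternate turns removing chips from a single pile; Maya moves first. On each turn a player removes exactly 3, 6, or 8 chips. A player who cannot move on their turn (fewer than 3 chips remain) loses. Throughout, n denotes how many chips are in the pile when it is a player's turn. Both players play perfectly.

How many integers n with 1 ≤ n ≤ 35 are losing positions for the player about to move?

11

Build the W/L table. Terminal = L. A non-terminal position is W if it has a move to some L; otherwise it is L.
n=0: no move → L
n=1: no move → L
n=2: no move → L
n=3: →0(L), so W
n=4: →1(L), so W
n=5: →2(L), so W
n=6: →0(L), so W
n=7: →1(L), so W
n=8: →2(L), so W
n=9: →1(L), so W
n=10: →2(L), so W
n=11: →8(W), 5(W), 3(W) — all W, so L
n=12: →9(W), 6(W), 4(W) — all W, so L
n=13: →10(W), 7(W), 5(W) — all W, so L
n=14: →11(L), so W
n=15: →12(L), so W
n=16: →13(L), so W
n=17: →11(L), so W
n=18: →12(L), so W
n=19: →13(L), so W
n=20: →12(L), so W
n=21: →13(L), so W
n=22: →19(W), 16(W), 14(W) — all W, so L
n=23: →20(W), 17(W), 15(W) — all W, so L
n=24: →21(W), 18(W), 16(W) — all W, so L
n=25: →22(L), so W
n=26: →23(L), so W
n=27: →24(L), so W
n=28: →22(L), so W
n=29: →23(L), so W
n=30: →24(L), so W
n=31: →23(L), so W
n=32: →24(L), so W
n=33: →30(W), 27(W), 25(W) — all W, so L
n=34: →31(W), 28(W), 26(W) — all W, so L
n=35: →32(W), 29(W), 27(W) — all W, so L
L entries with 1 ≤ n ≤ 35 (n=0 is outside the asked range and is not counted): n = 1, 2, 11, 12, 13, 22, 23, 24, 33, 34, 35; that makes 11.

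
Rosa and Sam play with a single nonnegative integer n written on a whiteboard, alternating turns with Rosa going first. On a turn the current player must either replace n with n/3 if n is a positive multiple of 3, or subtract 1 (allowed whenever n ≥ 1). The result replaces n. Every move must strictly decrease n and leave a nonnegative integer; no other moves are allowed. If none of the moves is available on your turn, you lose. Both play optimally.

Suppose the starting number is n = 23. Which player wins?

Work bottom-up. With no move the player to move loses. Otherwise the position is W if at least one move leads to an L position for the opponent, and L if every move leads to a W.
n=0: no move → L
n=1: →0(L), so W
n=2: →1(W) only, which is W, so L
n=3: →2(L), so W
n=4: →3(W) only, which is W, so L
n=5: →4(L), so W
n=6: →2(L), so W
n=7: →6(W) only, which is W, so L
n=8: →7(L), so W
n=9: →3(W), 8(W) — all W, so L
n=10: →9(L), so W
n=11: →10(W) only, which is W, so L
n=12: →4(L), so W
n=13: →12(W) only, which is W, so L
n=14: →13(L), so W
n=15: →5(W), 14(W) — all W, so L
n=16: →15(L), so W
n=17: →16(W) only, which is W, so L
n=18: →17(L), so W
n=19: →18(W) only, which is W, so L
n=20: →19(L), so W
n=21: →7(L), so W
n=22: →21(W) only, which is W, so L
n=23: →22(L), so W
From 23 Rosa can move to 22, reaching an L position.

Rosa wins.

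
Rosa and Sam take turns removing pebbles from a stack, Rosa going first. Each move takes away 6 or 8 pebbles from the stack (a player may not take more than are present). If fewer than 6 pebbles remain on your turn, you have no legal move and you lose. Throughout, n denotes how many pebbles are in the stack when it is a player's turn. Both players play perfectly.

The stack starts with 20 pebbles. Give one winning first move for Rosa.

Label each position W (a win for the player to move) or L (a loss). A position with no legal move is L; any other position is W exactly when some move reaches an L, and L when every move reaches a W.
n=0: no move → L
n=1: no move → L
n=2: no move → L
n=3: no move → L
n=4: no move → L
n=5: no move → L
n=6: reaches L-position 0 → W
n=7: reaches L-position 1 → W
n=8: reaches L-position 2 → W
n=9: reaches L-position 3 → W
n=10: reaches L-position 4 → W
n=11: reaches L-position 5 → W
n=12: reaches L-position 4 → W
n=13: reaches L-position 5 → W
n=14: only reaches 8(W), 6(W), all W → L
n=15: only reaches 9(W), 7(W), all W → L
n=16: only reaches 10(W), 8(W), all W → L
n=17: only reaches 11(W), 9(W), all W → L
n=18: only reaches 12(W), 10(W), all W → L
n=19: only reaches 13(W), 11(W), all W → L
n=20: reaches L-position 14 → W
From 20, the L positions reachable in one move are: 14.

Remove 6, leaving 14.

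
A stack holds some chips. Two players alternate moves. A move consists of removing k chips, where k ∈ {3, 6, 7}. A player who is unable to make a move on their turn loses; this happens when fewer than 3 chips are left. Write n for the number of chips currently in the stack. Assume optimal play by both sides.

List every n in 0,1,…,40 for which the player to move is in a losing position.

Build the W/L table. Terminal = L. A non-terminal position is W if it has a move to some L; otherwise it is L.
n=0: no move → L
n=1: no move → L
n=2: no move → L
n=3: W (go to 0, an L position)
n=4: W (go to 1, an L position)
n=5: W (go to 2, an L position)
n=6: W (go to 0, an L position)
n=7: W (go to 1, an L position)
n=8: W (go to 2, an L position)
n=9: W (go to 2, an L position)
n=10: L (options 7(W), 4(W), 3(W) are all W)
n=11: L (options 8(W), 5(W), 4(W) are all W)
n=12: L (options 9(W), 6(W), 5(W) are all W)
n=13: W (go to 10, an L position)
n=14: W (go to 11, an L position)
n=15: W (go to 12, an L position)
n=16: W (go to 10, an L position)
n=17: W (go to 11, an L position)
n=18: W (go to 12, an L position)
n=19: W (go to 12, an L position)
n=20: L (options 17(W), 14(W), 13(W) are all W)
n=21: L (options 18(W), 15(W), 14(W) are all W)
n=22: L (options 19(W), 16(W), 15(W) are all W)
n=23: W (go to 20, an L position)
n=24: W (go to 21, an L position)
n=25: W (go to 22, an L position)
n=26: W (go to 20, an L position)
n=27: W (go to 21, an L position)
n=28: W (go to 22, an L position)
n=29: W (go to 22, an L position)
n=30: L (options 27(W), 24(W), 23(W) are all W)
n=31: L (options 28(W), 25(W), 24(W) are all W)
n=32: L (options 29(W), 26(W), 25(W) are all W)
n=33: W (go to 30, an L position)
n=34: W (go to 31, an L position)
n=35: W (go to 32, an L position)
n=36: W (go to 30, an L position)
n=37: W (go to 31, an L position)
n=38: W (go to 32, an L position)
n=39: W (go to 32, an L position)
n=40: L (options 37(W), 34(W), 33(W) are all W)
The losing starting values of n are exactly the entries labelled L in this table (13 of them).

0, 1, 2, 10, 11, 12, 20, 21, 22, 30, 31, 32, 40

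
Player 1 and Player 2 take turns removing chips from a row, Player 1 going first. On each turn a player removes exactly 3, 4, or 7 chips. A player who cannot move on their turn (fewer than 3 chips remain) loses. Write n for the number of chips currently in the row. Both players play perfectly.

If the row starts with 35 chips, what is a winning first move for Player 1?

Remove 3, leaving 32.

Classify positions by backward induction: terminal positions (no move available) are L. From any other position, the mover wins iff some move reaches an L.
n=0: no move → L
n=1: no move → L
n=2: no move → L
n=3: can move to 0, which is L ⇒ W
n=4: can move to 1, which is L ⇒ W
n=5: can move to 2, which is L ⇒ W
n=6: can move to 2, which is L ⇒ W
n=7: can move to 0, which is L ⇒ W
n=8: can move to 1, which is L ⇒ W
n=9: can move to 2, which is L ⇒ W
n=10: moves to 7(W), 6(W), 3(W); every one is W ⇒ L
n=11: moves to 8(W), 7(W), 4(W); every one is W ⇒ L
n=12: moves to 9(W), 8(W), 5(W); every one is W ⇒ L
n=13: can move to 10, which is L ⇒ W
n=14: can move to 11, which is L ⇒ W
n=15: can move to 12, which is L ⇒ W
n=16: can move to 12, which is L ⇒ W
n=17: can move to 10, which is L ⇒ W
n=18: can move to 11, which is L ⇒ W
n=19: can move to 12, which is L ⇒ W
n=20: moves to 17(W), 16(W), 13(W); every one is W ⇒ L
n=21: moves to 18(W), 17(W), 14(W); every one is W ⇒ L
n=22: moves to 19(W), 18(W), 15(W); every one is W ⇒ L
n=23: can move to 20, which is L ⇒ W
n=24: can move to 21, which is L ⇒ W
n=25: can move to 22, which is L ⇒ W
n=26: can move to 22, which is L ⇒ W
n=27: can move to 20, which is L ⇒ W
n=28: can move to 21, which is L ⇒ W
n=29: can move to 22, which is L ⇒ W
n=30: moves to 27(W), 26(W), 23(W); every one is W ⇒ L
n=31: moves to 28(W), 27(W), 24(W); every one is W ⇒ L
n=32: moves to 29(W), 28(W), 25(W); every one is W ⇒ L
n=33: can move to 30, which is L ⇒ W
n=34: can move to 31, which is L ⇒ W
n=35: can move to 32, which is L ⇒ W
From 35, the L positions reachable in one move are: 32, 31. Any move reaching one of these is winning.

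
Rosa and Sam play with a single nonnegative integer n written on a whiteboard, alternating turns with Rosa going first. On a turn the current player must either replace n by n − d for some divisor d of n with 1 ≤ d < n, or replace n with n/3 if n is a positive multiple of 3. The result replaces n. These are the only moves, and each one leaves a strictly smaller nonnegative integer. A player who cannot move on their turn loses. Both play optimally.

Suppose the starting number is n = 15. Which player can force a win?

Sam wins.

Positions with no move are L. A position that does have a move is losing for the player to move precisely when every available move leads to a winning position for the opponent. Fill in the labels:
n=0: no move → L
n=1: no move → L
n=2: →1(L), so W
n=3: →1(L), so W
n=4: →2(W), 3(W) — all W, so L
n=5: →4(L), so W
n=6: →4(L), so W
n=7: →6(W) only, which is W, so L
n=8: →4(L), so W
n=9: →3(W), 6(W), 8(W) — all W, so L
n=10: →9(L), so W
n=11: →10(W) only, which is W, so L
n=12: →4(L), so W
n=13: →12(W) only, which is W, so L
n=14: →7(L), so W
n=15: →5(W), 10(W), 12(W), 14(W) — all W, so L
Every move from 15 reaches a W position, so the mover loses.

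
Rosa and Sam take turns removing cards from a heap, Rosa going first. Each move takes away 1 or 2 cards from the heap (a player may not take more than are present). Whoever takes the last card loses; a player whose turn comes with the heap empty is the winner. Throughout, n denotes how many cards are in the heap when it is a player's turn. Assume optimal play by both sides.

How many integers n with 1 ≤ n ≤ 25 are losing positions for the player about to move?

Use the standard recursion: the mover wins at a terminal position; elsewhere, the mover wins exactly when some move hands the opponent an L position.
n=0: no move; the opponent has just taken the last card and therefore loses → W
n=1: only reaches 0(W), which is W → L
n=2: reaches L-position 1 → W
n=3: reaches L-position 1 → W
n=4: only reaches 3(W), 2(W), all W → L
n=5: reaches L-position 4 → W
n=6: reaches L-position 4 → W
n=7: only reaches 6(W), 5(W), all W → L
n=8: reaches L-position 7 → W
n=9: reaches L-position 7 → W
n=10: only reaches 9(W), 8(W), all W → L
n=11: reaches L-position 10 → W
n=12: reaches L-position 10 → W
n=13: only reaches 12(W), 11(W), all W → L
n=14: reaches L-position 13 → W
n=15: reaches L-position 13 → W
n=16: only reaches 15(W), 14(W), all W → L
n=17: reaches L-position 16 → W
n=18: reaches L-position 16 → W
n=19: only reaches 18(W), 17(W), all W → L
n=20: reaches L-position 19 → W
n=21: reaches L-position 19 → W
n=22: only reaches 21(W), 20(W), all W → L
n=23: reaches L-position 22 → W
n=24: reaches L-position 22 → W
n=25: only reaches 24(W), 23(W), all W → L
L entries with 1 ≤ n ≤ 25 (the range starts at n=1): n = 1, 4, 7, 10, 13, 16, 19, 22, 25; that makes 9.

9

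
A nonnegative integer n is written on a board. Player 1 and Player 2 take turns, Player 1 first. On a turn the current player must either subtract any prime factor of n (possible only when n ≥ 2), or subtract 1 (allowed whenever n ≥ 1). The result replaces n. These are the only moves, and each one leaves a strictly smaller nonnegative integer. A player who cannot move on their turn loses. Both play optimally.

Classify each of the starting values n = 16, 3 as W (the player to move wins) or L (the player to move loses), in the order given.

Label each position W (a win for the player to move) or L (a loss). A position with no legal move is L; any other position is W exactly when some move reaches an L, and L when every move reaches a W.
n=0: no move → L
n=1: W (go to 0, an L position)
n=2: W (go to 0, an L position)
n=3: W (go to 0, an L position)
n=4: L (options 2(W), 3(W) are all W)
n=5: W (go to 0, an L position)
n=6: W (go to 4, an L position)
n=7: W (go to 0, an L position)
n=8: L (options 6(W), 7(W) are all W)
n=9: W (go to 8, an L position)
n=10: W (go to 8, an L position)
n=11: W (go to 0, an L position)
n=12: L (options 9(W), 10(W), 11(W) are all W)
n=13: W (go to 0, an L position)
n=14: W (go to 12, an L position)
n=15: W (go to 12, an L position)
n=16: L (options 14(W), 15(W) are all W)

16: L, 3: W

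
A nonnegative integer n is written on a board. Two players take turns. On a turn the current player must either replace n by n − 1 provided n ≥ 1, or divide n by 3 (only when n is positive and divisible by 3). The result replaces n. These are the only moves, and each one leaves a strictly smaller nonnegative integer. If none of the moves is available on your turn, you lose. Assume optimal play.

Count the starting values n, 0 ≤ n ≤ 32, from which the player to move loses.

Compute win/loss labels from the base case upward. A position with no move is L. Any other position is W if it can reach an L in one move, else L.
n=0: no move → L
n=1: reaches L-position 0 → W
n=2: only reaches 1(W), which is W → L
n=3: reaches L-position 2 → W
n=4: only reaches 3(W), which is W → L
n=5: reaches L-position 4 → W
n=6: reaches L-position 2 → W
n=7: only reaches 6(W), which is W → L
n=8: reaches L-position 7 → W
n=9: only reaches 3(W), 8(W), all W → L
n=10: reaches L-position 9 → W
n=11: only reaches 10(W), which is W → L
n=12: reaches L-position 4 → W
n=13: only reaches 12(W), which is W → L
n=14: reaches L-position 13 → W
n=15: only reaches 5(W), 14(W), all W → L
n=16: reaches L-position 15 → W
n=17: only reaches 16(W), which is W → L
n=18: reaches L-position 17 → W
n=19: only reaches 18(W), which is W → L
n=20: reaches L-position 19 → W
n=21: reaches L-position 7 → W
n=22: only reaches 21(W), which is W → L
n=23: reaches L-position 22 → W
n=24: only reaches 8(W), 23(W), all W → L
n=25: reaches L-position 24 → W
n=26: only reaches 25(W), which is W → L
n=27: reaches L-position 9 → W
n=28: only reaches 27(W), which is W → L
n=29: reaches L-position 28 → W
n=30: only reaches 10(W), 29(W), all W → L
n=31: reaches L-position 30 → W
n=32: only reaches 31(W), which is W → L
L entries with 0 ≤ n ≤ 32: n = 0, 2, 4, 7, 9, 11, 13, 15, 17, 19, 22, 24, 26, 28, 30, 32; that makes 16.

16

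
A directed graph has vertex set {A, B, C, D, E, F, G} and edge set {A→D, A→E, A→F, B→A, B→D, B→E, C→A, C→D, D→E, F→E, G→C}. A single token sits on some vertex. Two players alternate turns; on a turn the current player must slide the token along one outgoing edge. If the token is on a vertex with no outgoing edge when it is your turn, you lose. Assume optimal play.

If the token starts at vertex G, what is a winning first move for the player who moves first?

Build the W/L table. Terminal = L. A non-terminal position is W if it has a move to some L; otherwise it is L.
Every edge goes from a vertex to one that appears earlier in the order E, D, F, A, C, G, B, so processing vertices in that order labels each vertex after all of its successors.
E: no outgoing edge → L
D: reaches L-position E → W
F: reaches L-position E → W
A: reaches L-position E → W
C: only reaches A(W), D(W), all W → L
G: reaches L-position C → W
B: reaches L-position E → W
From G, the L positions reachable in one move are: C.

Move to C.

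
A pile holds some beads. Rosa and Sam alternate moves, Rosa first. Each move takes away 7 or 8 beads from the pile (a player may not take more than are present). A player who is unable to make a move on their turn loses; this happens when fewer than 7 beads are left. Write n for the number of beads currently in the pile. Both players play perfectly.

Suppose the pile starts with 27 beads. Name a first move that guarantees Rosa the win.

Remove 7, leaving 20.

Work bottom-up. With no move the player to move loses. Otherwise the position is W if at least one move leads to an L position for the opponent, and L if every move leads to a W.
n=0: no move → L
n=1: no move → L
n=2: no move → L
n=3: no move → L
n=4: no move → L
n=5: no move → L
n=6: no move → L
n=7: W (go to 0, an L position)
n=8: W (go to 1, an L position)
n=9: W (go to 2, an L position)
n=10: W (go to 3, an L position)
n=11: W (go to 4, an L position)
n=12: W (go to 5, an L position)
n=13: W (go to 6, an L position)
n=14: W (go to 6, an L position)
n=15: L (options 8(W), 7(W) are all W)
n=16: L (options 9(W), 8(W) are all W)
n=17: L (options 10(W), 9(W) are all W)
n=18: L (options 11(W), 10(W) are all W)
n=19: L (options 12(W), 11(W) are all W)
n=20: L (options 13(W), 12(W) are all W)
n=21: L (options 14(W), 13(W) are all W)
n=22: W (go to 15, an L position)
n=23: W (go to 16, an L position)
n=24: W (go to 17, an L position)
n=25: W (go to 18, an L position)
n=26: W (go to 19, an L position)
n=27: W (go to 20, an L position)
From 27, the L positions reachable in one move are: 20, 19. Any move reaching one of these is winning.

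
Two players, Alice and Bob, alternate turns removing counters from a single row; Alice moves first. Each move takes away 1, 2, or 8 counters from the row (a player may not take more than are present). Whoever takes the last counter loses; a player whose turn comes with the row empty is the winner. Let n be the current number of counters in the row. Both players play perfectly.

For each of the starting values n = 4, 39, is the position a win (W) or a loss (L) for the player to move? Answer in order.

4: L, 39: W

Positions with no move are W. A position that does have a move is losing for the player to move precisely when every available move leads to a winning position for the opponent. Fill in the labels:
n=0: no move; the opponent has just taken the last counter and therefore loses → W
n=1: L (sole option 0(W) is W)
n=2: W (go to 1, an L position)
n=3: W (go to 1, an L position)
n=4: L (options 3(W), 2(W) are all W)
n=5: W (go to 4, an L position)
n=6: W (go to 4, an L position)
n=7: L (options 6(W), 5(W) are all W)
n=8: W (go to 7, an L position)
n=9: W (go to 7, an L position)
n=10: L (options 9(W), 8(W), 2(W) are all W)
n=11: W (go to 10, an L position)
n=12: W (go to 10, an L position)
n=13: L (options 12(W), 11(W), 5(W) are all W)
n=14: W (go to 13, an L position)
n=15: W (go to 13, an L position)
n=16: L (options 15(W), 14(W), 8(W) are all W)
n=17: W (go to 16, an L position)
n=18: W (go to 16, an L position)
n=19: L (options 18(W), 17(W), 11(W) are all W)
n=20: W (go to 19, an L position)
n=21: W (go to 19, an L position)
n=22: L (options 21(W), 20(W), 14(W) are all W)
n=23: W (go to 22, an L position)
n=24: W (go to 22, an L position)
n=25: L (options 24(W), 23(W), 17(W) are all W)
n=26: W (go to 25, an L position)
n=27: W (go to 25, an L position)
n=28: L (options 27(W), 26(W), 20(W) are all W)
n=29: W (go to 28, an L position)
n=30: W (go to 28, an L position)
n=31: L (options 30(W), 29(W), 23(W) are all W)
n=32: W (go to 31, an L position)
n=33: W (go to 31, an L position)
n=34: L (options 33(W), 32(W), 26(W) are all W)
n=35: W (go to 34, an L position)
n=36: W (go to 34, an L position)
n=37: L (options 36(W), 35(W), 29(W) are all W)
n=38: W (go to 37, an L position)
n=39: W (go to 37, an L position)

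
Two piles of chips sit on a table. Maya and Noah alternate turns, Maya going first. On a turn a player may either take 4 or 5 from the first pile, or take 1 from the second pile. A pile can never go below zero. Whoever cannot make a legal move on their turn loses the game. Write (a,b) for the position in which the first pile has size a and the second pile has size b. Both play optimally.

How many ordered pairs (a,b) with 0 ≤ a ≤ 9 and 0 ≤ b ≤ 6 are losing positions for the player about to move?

32

Use the standard recursion: the mover loses at a terminal position; elsewhere, the mover wins exactly when some move hands the opponent an L position.
Every move lowers a or b (never raises either), so fill the grid row by row in increasing a, and left to right within a row: each cell's successors are then already labelled.
      b=0  b=1  b=2  b=3  b=4  b=5  b=6
a=0:    L    W    L    W    L    W    L
a=1:    L    W    L    W    L    W    L
a=2:    L    W    L    W    L    W    L
a=3:    L    W    L    W    L    W    L
a=4:    W    L    W    L    W    L    W
a=5:    W    L    W    L    W    L    W
a=6:    W    L    W    L    W    L    W
a=7:    W    L    W    L    W    L    W
a=8:    W    W    W    W    W    W    W
a=9:    L    W    L    W    L    W    L
Cells with no legal move (terminal, hence L): (0,0), (1,0), (2,0), (3,0).
The remaining L cells, each justified by listing all of its moves:
(0,2): L (sole option (0,1)(W) is W)
(0,4): L (sole option (0,3)(W) is W)
(0,6): L (sole option (0,5)(W) is W)
(1,2): L (sole option (1,1)(W) is W)
(1,4): L (sole option (1,3)(W) is W)
(1,6): L (sole option (1,5)(W) is W)
(2,2): L (sole option (2,1)(W) is W)
(2,4): L (sole option (2,3)(W) is W)
(2,6): L (sole option (2,5)(W) is W)
(3,2): L (sole option (3,1)(W) is W)
(3,4): L (sole option (3,3)(W) is W)
(3,6): L (sole option (3,5)(W) is W)
(4,1): L (options (0,1)(W), (4,0)(W) are all W)
(4,3): L (options (0,3)(W), (4,2)(W) are all W)
(4,5): L (options (0,5)(W), (4,4)(W) are all W)
(5,1): L (options (1,1)(W), (0,1)(W), (5,0)(W) are all W)
(5,3): L (options (1,3)(W), (0,3)(W), (5,2)(W) are all W)
(5,5): L (options (1,5)(W), (0,5)(W), (5,4)(W) are all W)
(6,1): L (options (2,1)(W), (1,1)(W), (6,0)(W) are all W)
(6,3): L (options (2,3)(W), (1,3)(W), (6,2)(W) are all W)
(6,5): L (options (2,5)(W), (1,5)(W), (6,4)(W) are all W)
(7,1): L (options (3,1)(W), (2,1)(W), (7,0)(W) are all W)
(7,3): L (options (3,3)(W), (2,3)(W), (7,2)(W) are all W)
(7,5): L (options (3,5)(W), (2,5)(W), (7,4)(W) are all W)
(9,0): L (options (5,0)(W), (4,0)(W) are all W)
(9,2): L (options (5,2)(W), (4,2)(W), (9,1)(W) are all W)
(9,4): L (options (5,4)(W), (4,4)(W), (9,3)(W) are all W)
(9,6): L (options (5,6)(W), (4,6)(W), (9,5)(W) are all W)
Every other cell has at least one move into one of the L cells above, so it is W.
L cells per row: a=0: 4, a=1: 4, a=2: 4, a=3: 4, a=4: 3, a=5: 3, a=6: 3, a=7: 3, a=8: 0, a=9: 4; total 32.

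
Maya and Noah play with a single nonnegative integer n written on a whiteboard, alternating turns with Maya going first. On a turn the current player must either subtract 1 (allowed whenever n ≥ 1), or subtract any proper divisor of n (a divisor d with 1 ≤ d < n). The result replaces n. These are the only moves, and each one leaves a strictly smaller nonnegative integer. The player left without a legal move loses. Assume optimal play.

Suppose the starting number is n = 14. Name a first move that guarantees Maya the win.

Move to 7.

Positions with no move are L. A position that does have a move is losing for the player to move precisely when every available move leads to a winning position for the opponent. Fill in the labels:
n=0: no move → L
n=1: reaches L-position 0 → W
n=2: only reaches 1(W), which is W → L
n=3: reaches L-position 2 → W
n=4: reaches L-position 2 → W
n=5: only reaches 4(W), which is W → L
n=6: reaches L-position 5 → W
n=7: only reaches 6(W), which is W → L
n=8: reaches L-position 7 → W
n=9: only reaches 6(W), 8(W), all W → L
n=10: reaches L-position 5 → W
n=11: only reaches 10(W), which is W → L
n=12: reaches L-position 9 → W
n=13: only reaches 12(W), which is W → L
n=14: reaches L-position 7 → W
From 14, the L positions reachable in one move are: 7, 13. Any move reaching one of these is winning.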